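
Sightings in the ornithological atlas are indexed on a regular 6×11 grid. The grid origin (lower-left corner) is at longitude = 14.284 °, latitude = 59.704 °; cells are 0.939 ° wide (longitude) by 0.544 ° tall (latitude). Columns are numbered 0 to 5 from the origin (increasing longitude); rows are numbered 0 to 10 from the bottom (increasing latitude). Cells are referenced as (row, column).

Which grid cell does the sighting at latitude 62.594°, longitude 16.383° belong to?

Column index: ⌊(16.383 − 14.284) / 0.939⌋ = ⌊2.235⌋ = 2
Row offset from origin: ⌊(62.594 − 59.704) / 0.544⌋ = ⌊5.313⌋ = 5 → row 5

(5, 2)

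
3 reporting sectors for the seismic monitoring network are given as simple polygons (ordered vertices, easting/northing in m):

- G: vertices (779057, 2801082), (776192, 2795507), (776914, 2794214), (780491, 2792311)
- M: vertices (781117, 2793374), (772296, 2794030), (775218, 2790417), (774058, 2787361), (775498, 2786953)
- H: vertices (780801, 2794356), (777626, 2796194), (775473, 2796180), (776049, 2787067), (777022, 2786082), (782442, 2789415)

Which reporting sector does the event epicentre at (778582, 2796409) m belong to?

Cast a ray rightward from (778582, 2796409). For each polygon, the edges (by vertex number in listed order) whose endpoints lie on opposite sides of northing = 2796409, where each meets that height, and whether that is right or left of the point:
G: 1–2 at easting≈776655.5 (left), 4–1 at easting≈779821.0 (right) → 1 crossing.
M: no edge straddles that height → 0 crossings.
H: no edge straddles that height → 0 crossings.
Only G has an odd count, so the point is inside G.

G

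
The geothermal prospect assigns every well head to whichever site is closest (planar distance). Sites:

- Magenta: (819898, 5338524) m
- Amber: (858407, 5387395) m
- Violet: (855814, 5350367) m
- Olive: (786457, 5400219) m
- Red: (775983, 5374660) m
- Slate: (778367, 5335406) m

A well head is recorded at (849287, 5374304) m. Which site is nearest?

Squared distances to each site:
Magenta: 2143921721.000; Amber: 254548681.000; Violet: 615581698.000; Olive: 4619196125.000; Red: 5373603152.000; Slate: 6542700804.000.
Minimum at Amber.

Amber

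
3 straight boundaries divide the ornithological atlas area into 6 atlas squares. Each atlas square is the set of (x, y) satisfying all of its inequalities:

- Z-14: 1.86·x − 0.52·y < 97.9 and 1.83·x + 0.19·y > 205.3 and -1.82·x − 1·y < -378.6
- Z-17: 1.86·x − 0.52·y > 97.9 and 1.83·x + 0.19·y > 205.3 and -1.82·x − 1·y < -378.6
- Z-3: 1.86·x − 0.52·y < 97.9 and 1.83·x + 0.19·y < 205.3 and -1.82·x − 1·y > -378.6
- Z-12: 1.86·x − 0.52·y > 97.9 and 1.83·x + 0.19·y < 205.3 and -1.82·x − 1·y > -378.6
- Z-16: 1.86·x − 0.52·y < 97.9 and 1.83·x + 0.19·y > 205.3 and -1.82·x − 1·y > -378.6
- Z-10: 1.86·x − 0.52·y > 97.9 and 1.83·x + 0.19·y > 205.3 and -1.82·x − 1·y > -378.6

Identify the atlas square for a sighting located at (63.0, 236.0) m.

Z-3

1.86·63.0 − 0.52·236.0 = -5.540, which is < 97.9
1.83·63.0 + 0.19·236.0 = 160.130, which is < 205.3
-1.82·63.0 − 1·236.0 = -350.660, which is > -378.6
This sign pattern matches Z-3.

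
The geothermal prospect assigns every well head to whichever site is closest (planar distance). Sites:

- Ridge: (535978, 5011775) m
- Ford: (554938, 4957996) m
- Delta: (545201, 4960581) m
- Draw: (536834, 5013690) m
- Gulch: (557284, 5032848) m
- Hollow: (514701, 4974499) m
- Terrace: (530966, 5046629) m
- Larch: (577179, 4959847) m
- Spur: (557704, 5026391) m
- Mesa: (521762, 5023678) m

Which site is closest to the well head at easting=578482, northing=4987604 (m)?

Squared distances to each site:
Ridge: 2390827257.000; Ford: 1430953600.000; Delta: 1837867490.000; Draw: 2415035300.000; Gulch: 2496374740.000; Hollow: 4239756986.000; Terrace: 5741720881.000; Larch: 772148858.000; Spur: 1936156653.000; Mesa: 4518491876.000.
Minimum at Larch.

Larch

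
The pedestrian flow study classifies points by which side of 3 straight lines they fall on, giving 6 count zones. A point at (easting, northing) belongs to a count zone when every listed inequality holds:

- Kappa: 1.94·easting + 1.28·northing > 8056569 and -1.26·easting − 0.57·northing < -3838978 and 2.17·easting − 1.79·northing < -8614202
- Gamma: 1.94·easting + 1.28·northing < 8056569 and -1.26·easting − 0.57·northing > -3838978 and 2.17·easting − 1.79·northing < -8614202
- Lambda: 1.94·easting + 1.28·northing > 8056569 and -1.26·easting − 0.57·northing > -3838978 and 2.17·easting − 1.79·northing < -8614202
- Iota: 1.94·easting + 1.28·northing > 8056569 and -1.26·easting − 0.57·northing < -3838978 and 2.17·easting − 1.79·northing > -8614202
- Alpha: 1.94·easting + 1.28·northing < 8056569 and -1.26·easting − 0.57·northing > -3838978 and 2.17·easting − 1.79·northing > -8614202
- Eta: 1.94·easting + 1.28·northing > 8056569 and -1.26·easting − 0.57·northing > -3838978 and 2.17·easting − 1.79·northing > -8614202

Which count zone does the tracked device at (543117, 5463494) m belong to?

1.94·543117 + 1.28·5463494 = 8046919.300, which is < 8056569
-1.26·543117 − 0.57·5463494 = -3798519.000, which is > -3838978
2.17·543117 − 1.79·5463494 = -8601090.370, which is > -8614202
This sign pattern matches Alpha.

Alpha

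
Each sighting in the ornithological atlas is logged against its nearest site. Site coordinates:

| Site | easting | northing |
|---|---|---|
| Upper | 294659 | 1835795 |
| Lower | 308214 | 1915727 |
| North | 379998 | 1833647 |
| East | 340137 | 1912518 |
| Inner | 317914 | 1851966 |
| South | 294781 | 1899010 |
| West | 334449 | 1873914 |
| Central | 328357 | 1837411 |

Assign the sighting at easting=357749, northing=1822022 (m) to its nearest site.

Squared distances to each site:
Upper: 4170043629.000; Lower: 11234343250.000; North: 630158626.000; East: 8499708560.000; Inner: 2483470361.000; South: 9892121168.000; West: 3235669664.000; Central: 1100710985.000.
Minimum at North.

North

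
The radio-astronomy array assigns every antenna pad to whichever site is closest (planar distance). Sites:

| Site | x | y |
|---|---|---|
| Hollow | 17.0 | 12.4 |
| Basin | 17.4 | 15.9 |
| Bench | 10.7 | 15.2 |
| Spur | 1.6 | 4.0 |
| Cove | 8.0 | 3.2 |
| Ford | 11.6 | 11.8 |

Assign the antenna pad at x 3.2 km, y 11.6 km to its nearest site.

Squared distances to each site:
Hollow: 191.080; Basin: 220.130; Bench: 69.210; Spur: 60.320; Cove: 93.600; Ford: 70.600.
Minimum at Spur.

Spur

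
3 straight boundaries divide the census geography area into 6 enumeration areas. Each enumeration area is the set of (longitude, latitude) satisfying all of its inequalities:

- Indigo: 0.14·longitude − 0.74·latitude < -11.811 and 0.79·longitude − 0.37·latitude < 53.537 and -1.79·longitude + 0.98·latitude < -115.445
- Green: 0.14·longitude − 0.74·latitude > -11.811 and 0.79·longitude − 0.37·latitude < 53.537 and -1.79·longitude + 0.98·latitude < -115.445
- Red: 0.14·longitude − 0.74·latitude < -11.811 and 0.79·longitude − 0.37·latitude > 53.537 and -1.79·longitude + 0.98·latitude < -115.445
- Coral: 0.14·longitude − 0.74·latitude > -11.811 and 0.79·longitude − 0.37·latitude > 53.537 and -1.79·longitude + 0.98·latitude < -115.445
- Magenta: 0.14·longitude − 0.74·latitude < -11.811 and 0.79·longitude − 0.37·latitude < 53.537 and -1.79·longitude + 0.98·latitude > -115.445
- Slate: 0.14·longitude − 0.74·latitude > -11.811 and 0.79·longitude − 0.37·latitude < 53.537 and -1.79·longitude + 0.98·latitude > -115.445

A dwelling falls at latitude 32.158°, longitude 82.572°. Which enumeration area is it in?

Indigo

0.14·82.572 − 0.74·32.158 = -12.237, which is < -11.811
0.79·82.572 − 0.37·32.158 = 53.333, which is < 53.537
-1.79·82.572 + 0.98·32.158 = -116.289, which is < -115.445
This sign pattern matches Indigo.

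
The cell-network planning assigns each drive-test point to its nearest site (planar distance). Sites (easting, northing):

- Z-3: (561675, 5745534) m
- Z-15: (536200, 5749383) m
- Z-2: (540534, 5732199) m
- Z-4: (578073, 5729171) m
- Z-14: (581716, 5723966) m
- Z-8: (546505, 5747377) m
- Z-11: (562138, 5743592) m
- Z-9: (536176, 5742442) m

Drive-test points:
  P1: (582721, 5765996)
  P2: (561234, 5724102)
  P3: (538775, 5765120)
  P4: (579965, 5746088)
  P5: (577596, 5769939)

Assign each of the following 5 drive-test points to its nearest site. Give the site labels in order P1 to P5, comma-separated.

Z-3, Z-4, Z-15, Z-4, Z-3

P1 → Z-3 (d²=861627560.00)
P2 → Z-4 (d²=309246682.00)
P3 → Z-15 (d²=254283794.00)
P4 → Z-4 (d²=289764553.00)
P5 → Z-3 (d²=849082266.00)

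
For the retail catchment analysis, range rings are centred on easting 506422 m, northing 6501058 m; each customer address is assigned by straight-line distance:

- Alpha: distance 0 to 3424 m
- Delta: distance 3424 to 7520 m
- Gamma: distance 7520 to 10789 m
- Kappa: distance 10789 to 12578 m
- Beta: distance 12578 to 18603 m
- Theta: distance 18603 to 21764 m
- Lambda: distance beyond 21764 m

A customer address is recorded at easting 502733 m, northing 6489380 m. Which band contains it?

Distance = √((502733−506422)² + (6489380−6501058)²) = √(13608721.000 + 136375684.000) = 12246.812 m.
10789 ≤ 12246.812 < 12578 → Kappa.

Kappa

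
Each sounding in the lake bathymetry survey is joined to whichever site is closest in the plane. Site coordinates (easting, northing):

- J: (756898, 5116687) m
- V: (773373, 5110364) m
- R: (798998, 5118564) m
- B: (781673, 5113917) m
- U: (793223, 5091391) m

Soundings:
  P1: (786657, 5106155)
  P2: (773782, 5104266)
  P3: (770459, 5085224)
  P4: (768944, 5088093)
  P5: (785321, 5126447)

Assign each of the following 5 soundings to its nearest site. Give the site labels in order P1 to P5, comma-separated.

B, V, U, V, B

P1 → B (d²=85088900.00)
P2 → V (d²=37352885.00)
P3 → U (d²=556231585.00)
P4 → V (d²=515613482.00)
P5 → B (d²=170308804.00)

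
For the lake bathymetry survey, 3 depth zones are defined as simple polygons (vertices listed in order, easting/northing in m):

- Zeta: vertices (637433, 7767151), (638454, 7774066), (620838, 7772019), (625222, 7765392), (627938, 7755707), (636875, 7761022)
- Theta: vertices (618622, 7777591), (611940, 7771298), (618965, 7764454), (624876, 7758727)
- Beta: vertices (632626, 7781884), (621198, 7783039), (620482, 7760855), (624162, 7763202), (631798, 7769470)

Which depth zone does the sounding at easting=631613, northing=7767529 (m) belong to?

Zeta

Cast a ray rightward from (631613, 7767529). For each polygon, the edges (by vertex number in listed order) whose endpoints lie on opposite sides of northing = 7767529, where each meets that height, and whether that is right or left of the point:
Zeta: 1–2 at easting≈637488.8 (right), 3–4 at easting≈623808.3 (left) → 1 crossing.
Theta: 2–3 at easting≈615808.7 (left), 4–1 at easting≈621957.9 (left) → 0 crossings.
Beta: 2–3 at easting≈620697.4 (left), 4–5 at easting≈629433.4 (left) → 0 crossings.
Only Zeta has an odd count, so the point is inside Zeta.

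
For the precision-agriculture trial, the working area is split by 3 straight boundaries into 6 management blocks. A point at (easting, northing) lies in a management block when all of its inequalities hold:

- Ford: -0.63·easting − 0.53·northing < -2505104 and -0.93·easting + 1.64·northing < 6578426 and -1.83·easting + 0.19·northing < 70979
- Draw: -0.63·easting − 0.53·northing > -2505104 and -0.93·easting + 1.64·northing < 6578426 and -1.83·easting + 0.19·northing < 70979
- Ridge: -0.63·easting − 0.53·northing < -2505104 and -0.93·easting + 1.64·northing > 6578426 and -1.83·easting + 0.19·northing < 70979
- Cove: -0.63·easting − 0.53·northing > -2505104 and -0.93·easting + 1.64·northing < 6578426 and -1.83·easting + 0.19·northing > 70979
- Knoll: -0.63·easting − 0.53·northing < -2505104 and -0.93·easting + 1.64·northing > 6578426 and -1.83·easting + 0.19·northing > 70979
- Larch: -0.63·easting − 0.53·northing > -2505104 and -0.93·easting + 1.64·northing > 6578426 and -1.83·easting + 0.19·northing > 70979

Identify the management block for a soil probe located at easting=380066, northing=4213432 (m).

Cove

-0.63·380066 − 0.53·4213432 = -2472560.540, which is > -2505104
-0.93·380066 + 1.64·4213432 = 6556567.100, which is < 6578426
-1.83·380066 + 0.19·4213432 = 105031.300, which is > 70979
This sign pattern matches Cove.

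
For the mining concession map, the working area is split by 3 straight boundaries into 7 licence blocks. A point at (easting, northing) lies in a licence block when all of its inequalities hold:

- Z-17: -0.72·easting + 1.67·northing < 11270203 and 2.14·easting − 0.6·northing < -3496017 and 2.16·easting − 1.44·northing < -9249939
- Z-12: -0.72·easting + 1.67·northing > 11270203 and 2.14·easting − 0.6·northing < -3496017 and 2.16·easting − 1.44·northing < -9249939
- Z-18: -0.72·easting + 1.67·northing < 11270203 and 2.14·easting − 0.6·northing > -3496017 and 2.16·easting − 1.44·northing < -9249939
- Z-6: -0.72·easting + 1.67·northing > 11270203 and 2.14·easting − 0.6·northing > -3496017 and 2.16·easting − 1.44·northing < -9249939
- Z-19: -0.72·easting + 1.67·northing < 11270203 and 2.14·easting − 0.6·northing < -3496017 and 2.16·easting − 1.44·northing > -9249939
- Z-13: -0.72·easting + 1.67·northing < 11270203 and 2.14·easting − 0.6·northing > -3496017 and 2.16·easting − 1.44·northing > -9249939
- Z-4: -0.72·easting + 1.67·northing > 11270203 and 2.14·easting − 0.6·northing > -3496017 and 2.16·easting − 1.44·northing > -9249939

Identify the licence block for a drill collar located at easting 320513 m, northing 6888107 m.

Z-4

-0.72·320513 + 1.67·6888107 = 11272369.330, which is > 11270203
2.14·320513 − 0.6·6888107 = -3446966.380, which is > -3496017
2.16·320513 − 1.44·6888107 = -9226566.000, which is > -9249939
This sign pattern matches Z-4.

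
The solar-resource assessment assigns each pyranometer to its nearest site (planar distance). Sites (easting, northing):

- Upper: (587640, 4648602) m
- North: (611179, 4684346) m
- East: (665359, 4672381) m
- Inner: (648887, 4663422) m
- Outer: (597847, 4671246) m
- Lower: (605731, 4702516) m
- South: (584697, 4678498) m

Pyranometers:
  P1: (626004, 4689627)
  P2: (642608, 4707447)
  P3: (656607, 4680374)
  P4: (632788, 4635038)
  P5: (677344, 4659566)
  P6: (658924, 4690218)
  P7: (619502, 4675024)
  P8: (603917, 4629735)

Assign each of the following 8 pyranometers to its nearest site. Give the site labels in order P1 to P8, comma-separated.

P1 → North (d²=247669586.00)
P2 → Lower (d²=1384227890.00)
P3 → East (d²=140485553.00)
P4 → Inner (d²=1064829257.00)
P5 → East (d²=307864450.00)
P6 → East (d²=359567794.00)
P7 → North (d²=156172013.00)
P8 → Upper (d²=620904418.00)

North, Lower, East, Inner, East, East, North, Upper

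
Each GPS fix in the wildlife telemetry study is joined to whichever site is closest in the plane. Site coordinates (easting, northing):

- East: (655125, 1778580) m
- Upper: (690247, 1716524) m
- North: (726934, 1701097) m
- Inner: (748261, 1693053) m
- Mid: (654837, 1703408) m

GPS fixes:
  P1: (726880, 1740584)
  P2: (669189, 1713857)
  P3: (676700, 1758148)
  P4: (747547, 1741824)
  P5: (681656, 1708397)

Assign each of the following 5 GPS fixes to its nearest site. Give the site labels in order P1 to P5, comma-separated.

P1 → North (d²=1559226085.00)
P2 → Mid (d²=315161505.00)
P3 → East (d²=882947249.00)
P4 → North (d²=2083584298.00)
P5 → Upper (d²=139853410.00)

North, Mid, East, North, Upper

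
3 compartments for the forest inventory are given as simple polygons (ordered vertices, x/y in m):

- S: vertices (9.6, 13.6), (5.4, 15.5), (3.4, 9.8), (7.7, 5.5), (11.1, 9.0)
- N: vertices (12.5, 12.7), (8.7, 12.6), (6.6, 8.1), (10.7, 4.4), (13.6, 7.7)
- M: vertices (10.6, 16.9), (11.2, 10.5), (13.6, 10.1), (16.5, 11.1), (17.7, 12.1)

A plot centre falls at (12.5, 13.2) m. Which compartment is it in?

M

Cast a ray rightward from (12.5, 13.2). For each polygon, the edges (by vertex number in listed order) whose endpoints lie on opposite sides of y = 13.2, where each meets that height, and whether that is right or left of the point:
S: 2–3 at x≈4.59 (left), 5–1 at x≈9.73 (left) → 0 crossings.
N: no edge straddles that height → 0 crossings.
M: 1–2 at x≈10.95 (left), 5–1 at x≈16.07 (right) → 1 crossing.
Only M has an odd count, so the point is inside M.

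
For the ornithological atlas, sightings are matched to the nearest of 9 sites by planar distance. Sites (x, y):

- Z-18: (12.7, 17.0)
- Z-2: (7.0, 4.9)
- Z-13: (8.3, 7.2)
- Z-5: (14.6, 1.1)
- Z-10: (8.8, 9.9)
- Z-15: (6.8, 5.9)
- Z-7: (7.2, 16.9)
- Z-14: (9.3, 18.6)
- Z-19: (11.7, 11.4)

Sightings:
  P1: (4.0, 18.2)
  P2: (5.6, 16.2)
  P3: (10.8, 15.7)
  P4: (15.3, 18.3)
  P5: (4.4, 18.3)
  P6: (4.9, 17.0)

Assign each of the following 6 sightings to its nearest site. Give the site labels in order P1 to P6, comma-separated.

Z-7, Z-7, Z-18, Z-18, Z-7, Z-7

P1 → Z-7 (d²=11.93)
P2 → Z-7 (d²=3.05)
P3 → Z-18 (d²=5.30)
P4 → Z-18 (d²=8.45)
P5 → Z-7 (d²=9.80)
P6 → Z-7 (d²=5.30)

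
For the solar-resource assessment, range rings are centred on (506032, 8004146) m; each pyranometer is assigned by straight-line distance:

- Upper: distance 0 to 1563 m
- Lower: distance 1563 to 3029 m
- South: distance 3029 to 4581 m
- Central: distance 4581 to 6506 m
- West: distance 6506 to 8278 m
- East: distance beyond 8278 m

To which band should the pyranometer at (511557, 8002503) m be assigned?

Distance = √((511557−506032)² + (8002503−8004146)²) = √(30525625.000 + 2699449.000) = 5764.120 m.
4581 ≤ 5764.120 < 6506 → Central.

Central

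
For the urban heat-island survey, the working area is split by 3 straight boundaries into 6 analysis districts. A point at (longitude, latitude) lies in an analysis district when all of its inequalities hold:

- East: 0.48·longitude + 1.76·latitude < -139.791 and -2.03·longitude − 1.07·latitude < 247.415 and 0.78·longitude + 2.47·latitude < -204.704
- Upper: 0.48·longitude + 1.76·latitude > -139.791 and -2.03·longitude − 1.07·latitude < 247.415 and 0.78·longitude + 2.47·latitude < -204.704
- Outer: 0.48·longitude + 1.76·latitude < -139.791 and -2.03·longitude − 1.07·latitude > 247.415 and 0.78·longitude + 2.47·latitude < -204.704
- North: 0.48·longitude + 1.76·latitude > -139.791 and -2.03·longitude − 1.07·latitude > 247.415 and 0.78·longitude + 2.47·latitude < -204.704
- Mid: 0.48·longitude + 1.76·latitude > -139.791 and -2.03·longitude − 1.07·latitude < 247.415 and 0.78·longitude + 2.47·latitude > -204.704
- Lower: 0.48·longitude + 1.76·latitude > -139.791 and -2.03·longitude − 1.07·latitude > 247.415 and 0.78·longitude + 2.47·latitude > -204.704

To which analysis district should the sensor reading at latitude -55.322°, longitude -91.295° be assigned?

0.48·-91.295 + 1.76·-55.322 = -141.188, which is < -139.791
-2.03·-91.295 − 1.07·-55.322 = 244.523, which is < 247.415
0.78·-91.295 + 2.47·-55.322 = -207.855, which is < -204.704
This sign pattern matches East.

East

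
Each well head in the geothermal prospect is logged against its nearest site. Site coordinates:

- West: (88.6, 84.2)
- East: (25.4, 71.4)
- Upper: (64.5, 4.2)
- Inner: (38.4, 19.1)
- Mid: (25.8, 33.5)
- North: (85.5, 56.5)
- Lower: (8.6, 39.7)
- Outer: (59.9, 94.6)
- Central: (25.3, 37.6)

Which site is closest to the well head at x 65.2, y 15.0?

Squared distances to each site:
West: 5336.200; East: 4765.000; Upper: 117.130; Inner: 735.050; Mid: 1894.610; North: 2134.340; Lower: 3813.650; Outer: 6364.250; Central: 2102.770.
Minimum at Upper.

Upper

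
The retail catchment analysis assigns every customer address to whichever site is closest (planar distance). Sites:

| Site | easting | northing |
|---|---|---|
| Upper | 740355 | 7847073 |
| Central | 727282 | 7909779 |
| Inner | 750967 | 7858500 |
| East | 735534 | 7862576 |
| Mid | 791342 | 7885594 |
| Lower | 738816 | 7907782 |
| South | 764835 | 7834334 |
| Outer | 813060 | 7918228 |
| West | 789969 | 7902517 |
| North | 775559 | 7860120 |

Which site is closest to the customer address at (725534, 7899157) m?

Central

Squared distances to each site:
Upper: 2932405097.000; Central: 115882388.000; Inner: 2299829138.000; East: 1438169561.000; Mid: 4514647833.000; Lower: 250802149.000; South: 5746589930.000; Outer: 8024503717.000; West: 4163158825.000; North: 4026387994.000.
Minimum at Central.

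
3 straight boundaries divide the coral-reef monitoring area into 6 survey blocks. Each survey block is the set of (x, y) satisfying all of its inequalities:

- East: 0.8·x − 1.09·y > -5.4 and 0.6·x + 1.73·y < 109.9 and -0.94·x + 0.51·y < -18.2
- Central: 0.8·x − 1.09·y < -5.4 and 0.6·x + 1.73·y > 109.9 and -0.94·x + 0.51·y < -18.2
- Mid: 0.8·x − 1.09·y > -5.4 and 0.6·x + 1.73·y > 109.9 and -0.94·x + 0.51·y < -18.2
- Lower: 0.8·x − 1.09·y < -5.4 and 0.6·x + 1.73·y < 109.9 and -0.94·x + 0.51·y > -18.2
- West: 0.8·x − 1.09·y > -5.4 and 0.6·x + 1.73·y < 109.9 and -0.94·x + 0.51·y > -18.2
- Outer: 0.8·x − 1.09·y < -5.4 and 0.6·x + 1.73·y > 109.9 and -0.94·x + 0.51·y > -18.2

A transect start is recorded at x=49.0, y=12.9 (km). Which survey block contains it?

0.8·49.0 − 1.09·12.9 = 25.139, which is > -5.4
0.6·49.0 + 1.73·12.9 = 51.717, which is < 109.9
-0.94·49.0 + 0.51·12.9 = -39.481, which is < -18.2
This sign pattern matches East.

East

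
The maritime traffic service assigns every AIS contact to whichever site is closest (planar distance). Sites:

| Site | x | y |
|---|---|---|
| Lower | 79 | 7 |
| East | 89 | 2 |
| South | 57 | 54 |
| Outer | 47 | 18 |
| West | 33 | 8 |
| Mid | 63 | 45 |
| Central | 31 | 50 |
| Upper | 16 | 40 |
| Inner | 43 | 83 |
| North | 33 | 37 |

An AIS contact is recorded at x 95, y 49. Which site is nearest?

Mid

Squared distances to each site:
Lower: 2020.000; East: 2245.000; South: 1469.000; Outer: 3265.000; West: 5525.000; Mid: 1040.000; Central: 4097.000; Upper: 6322.000; Inner: 3860.000; North: 3988.000.
Minimum at Mid.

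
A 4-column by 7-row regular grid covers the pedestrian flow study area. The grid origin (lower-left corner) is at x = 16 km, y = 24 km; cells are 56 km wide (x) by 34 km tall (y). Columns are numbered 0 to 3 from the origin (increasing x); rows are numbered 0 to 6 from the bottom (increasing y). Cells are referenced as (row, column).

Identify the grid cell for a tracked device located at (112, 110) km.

Column index: ⌊(112 − 16) / 56⌋ = ⌊1.714⌋ = 1
Row offset from origin: ⌊(110 − 24) / 34⌋ = ⌊2.529⌋ = 2 → row 2

(2, 1)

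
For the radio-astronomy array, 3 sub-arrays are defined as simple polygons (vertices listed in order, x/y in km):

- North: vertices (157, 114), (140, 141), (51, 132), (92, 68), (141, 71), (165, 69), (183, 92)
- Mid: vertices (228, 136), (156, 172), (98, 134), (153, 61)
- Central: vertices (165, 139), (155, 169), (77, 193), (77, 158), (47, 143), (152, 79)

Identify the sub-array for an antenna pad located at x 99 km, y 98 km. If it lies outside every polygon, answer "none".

Cast a ray rightward from (99, 98). For each polygon, the edges (by vertex number in listed order) whose endpoints lie on opposite sides of y = 98, where each meets that height, and whether that is right or left of the point:
North: 3–4 at x≈72.8 (left), 7–1 at x≈175.9 (right) → 1 crossing.
Mid: 3–4 at x≈125.1 (right), 4–1 at x≈190.0 (right) → 2 crossings.
Central: 5–6 at x≈120.8 (right), 6–1 at x≈156.1 (right) → 2 crossings.
Only North has an odd count, so the point is inside North.

North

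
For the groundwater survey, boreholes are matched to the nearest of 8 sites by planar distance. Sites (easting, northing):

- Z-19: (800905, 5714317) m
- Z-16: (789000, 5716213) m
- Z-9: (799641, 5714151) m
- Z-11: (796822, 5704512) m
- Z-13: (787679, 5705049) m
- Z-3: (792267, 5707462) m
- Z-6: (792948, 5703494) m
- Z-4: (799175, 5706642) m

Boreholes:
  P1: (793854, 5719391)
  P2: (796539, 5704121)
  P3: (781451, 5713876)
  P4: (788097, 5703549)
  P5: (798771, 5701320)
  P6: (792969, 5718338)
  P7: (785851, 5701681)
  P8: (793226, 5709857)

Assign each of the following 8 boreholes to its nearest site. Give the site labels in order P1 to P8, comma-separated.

Z-16, Z-11, Z-16, Z-13, Z-11, Z-16, Z-13, Z-3

P1 → Z-16 (d²=33661000.00)
P2 → Z-11 (d²=232970.00)
P3 → Z-16 (d²=62448970.00)
P4 → Z-13 (d²=2424724.00)
P5 → Z-11 (d²=13987465.00)
P6 → Z-16 (d²=20268586.00)
P7 → Z-13 (d²=14685008.00)
P8 → Z-3 (d²=6655706.00)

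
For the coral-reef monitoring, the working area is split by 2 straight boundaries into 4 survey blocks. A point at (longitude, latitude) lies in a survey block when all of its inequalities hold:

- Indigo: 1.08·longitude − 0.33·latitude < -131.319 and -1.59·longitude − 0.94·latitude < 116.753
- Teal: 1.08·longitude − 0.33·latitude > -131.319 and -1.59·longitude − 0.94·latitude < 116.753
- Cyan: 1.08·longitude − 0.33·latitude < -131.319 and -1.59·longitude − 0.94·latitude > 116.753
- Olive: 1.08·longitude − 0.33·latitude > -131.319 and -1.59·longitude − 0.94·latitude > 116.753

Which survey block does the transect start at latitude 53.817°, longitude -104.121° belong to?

Teal

1.08·-104.121 − 0.33·53.817 = -130.210, which is > -131.319
-1.59·-104.121 − 0.94·53.817 = 114.964, which is < 116.753
This sign pattern matches Teal.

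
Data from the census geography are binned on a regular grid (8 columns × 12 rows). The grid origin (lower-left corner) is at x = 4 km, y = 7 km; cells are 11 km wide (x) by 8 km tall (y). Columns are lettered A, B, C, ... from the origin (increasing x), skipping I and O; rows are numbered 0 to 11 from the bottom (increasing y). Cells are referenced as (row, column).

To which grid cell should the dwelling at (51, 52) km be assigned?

(5, E)

Column index: ⌊(51 − 4) / 11⌋ = ⌊4.273⌋ = 4 → column E
Row offset from origin: ⌊(52 − 7) / 8⌋ = ⌊5.625⌋ = 5 → row 5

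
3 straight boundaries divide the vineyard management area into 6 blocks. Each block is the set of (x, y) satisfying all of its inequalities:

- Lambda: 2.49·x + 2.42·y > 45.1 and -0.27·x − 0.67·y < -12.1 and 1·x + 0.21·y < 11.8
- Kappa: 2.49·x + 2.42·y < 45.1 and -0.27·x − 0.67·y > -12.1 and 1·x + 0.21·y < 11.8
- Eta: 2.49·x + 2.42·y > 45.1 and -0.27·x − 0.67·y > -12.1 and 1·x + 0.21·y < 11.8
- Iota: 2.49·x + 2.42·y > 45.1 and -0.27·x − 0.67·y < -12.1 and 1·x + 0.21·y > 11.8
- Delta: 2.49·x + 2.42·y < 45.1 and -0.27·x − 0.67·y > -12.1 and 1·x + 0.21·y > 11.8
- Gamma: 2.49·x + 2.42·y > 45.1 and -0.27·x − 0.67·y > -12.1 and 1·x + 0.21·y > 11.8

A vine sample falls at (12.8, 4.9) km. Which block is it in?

Delta

2.49·12.8 + 2.42·4.9 = 43.730, which is < 45.1
-0.27·12.8 − 0.67·4.9 = -6.739, which is > -12.1
1·12.8 + 0.21·4.9 = 13.829, which is > 11.8
This sign pattern matches Delta.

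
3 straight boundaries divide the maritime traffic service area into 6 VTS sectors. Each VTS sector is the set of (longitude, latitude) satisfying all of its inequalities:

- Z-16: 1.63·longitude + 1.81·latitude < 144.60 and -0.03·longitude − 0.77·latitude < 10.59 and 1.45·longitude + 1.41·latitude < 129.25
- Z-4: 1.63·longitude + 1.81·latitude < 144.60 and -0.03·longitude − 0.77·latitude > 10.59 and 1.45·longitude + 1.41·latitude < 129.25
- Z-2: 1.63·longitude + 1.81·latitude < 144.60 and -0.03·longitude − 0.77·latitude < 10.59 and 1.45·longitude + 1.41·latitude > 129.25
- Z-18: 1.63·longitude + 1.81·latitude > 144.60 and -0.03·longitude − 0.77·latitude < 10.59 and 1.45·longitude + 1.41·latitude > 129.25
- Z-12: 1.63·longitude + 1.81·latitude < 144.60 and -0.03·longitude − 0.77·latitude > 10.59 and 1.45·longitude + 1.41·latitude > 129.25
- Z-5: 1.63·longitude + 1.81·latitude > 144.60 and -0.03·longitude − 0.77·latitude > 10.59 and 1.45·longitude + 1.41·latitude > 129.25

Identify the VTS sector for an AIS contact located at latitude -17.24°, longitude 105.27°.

Z-16

1.63·105.27 + 1.81·-17.24 = 140.386, which is < 144.60
-0.03·105.27 − 0.77·-17.24 = 10.117, which is < 10.59
1.45·105.27 + 1.41·-17.24 = 128.333, which is < 129.25
This sign pattern matches Z-16.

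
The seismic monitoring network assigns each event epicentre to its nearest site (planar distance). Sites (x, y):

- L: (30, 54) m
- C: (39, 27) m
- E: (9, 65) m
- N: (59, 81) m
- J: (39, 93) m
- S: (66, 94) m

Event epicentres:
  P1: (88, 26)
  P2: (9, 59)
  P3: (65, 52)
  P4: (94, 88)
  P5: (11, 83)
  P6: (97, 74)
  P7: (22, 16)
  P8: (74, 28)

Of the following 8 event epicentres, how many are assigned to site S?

2

P1 → C
P2 → E
P3 → N
P4 → S
P5 → E
P6 → S
P7 → C
P8 → C
2 of the 8 go to S.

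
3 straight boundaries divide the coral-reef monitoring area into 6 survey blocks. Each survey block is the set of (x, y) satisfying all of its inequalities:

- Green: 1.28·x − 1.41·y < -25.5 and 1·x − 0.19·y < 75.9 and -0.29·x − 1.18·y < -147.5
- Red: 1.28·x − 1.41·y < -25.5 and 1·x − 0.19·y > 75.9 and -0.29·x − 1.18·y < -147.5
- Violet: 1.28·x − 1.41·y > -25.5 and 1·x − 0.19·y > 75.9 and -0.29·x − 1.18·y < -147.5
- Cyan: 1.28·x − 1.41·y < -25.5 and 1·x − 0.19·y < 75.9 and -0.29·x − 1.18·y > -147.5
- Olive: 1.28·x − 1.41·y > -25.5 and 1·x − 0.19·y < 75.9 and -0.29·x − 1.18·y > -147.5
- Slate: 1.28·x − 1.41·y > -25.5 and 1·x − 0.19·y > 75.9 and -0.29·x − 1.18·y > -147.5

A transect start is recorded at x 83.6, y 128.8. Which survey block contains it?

1.28·83.6 − 1.41·128.8 = -74.600, which is < -25.5
1·83.6 − 0.19·128.8 = 59.128, which is < 75.9
-0.29·83.6 − 1.18·128.8 = -176.228, which is < -147.5
This sign pattern matches Green.

Green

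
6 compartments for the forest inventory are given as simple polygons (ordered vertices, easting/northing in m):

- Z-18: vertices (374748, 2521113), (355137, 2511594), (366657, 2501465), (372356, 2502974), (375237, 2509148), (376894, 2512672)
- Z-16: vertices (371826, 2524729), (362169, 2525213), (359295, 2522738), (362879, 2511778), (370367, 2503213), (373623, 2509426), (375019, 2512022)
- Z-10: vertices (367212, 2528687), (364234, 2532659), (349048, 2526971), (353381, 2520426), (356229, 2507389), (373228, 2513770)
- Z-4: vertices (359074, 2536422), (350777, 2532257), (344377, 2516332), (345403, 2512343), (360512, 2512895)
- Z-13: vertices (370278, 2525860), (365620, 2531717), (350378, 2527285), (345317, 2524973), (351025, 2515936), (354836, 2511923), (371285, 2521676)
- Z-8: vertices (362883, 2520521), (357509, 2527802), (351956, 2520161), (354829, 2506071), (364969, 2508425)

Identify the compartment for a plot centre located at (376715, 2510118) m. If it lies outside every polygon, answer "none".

Cast a ray rightward from (376715, 2510118). For each polygon, the edges (by vertex number in listed order) whose endpoints lie on opposite sides of northing = 2510118, where each meets that height, and whether that is right or left of the point:
Z-18: 2–3 at easting≈356815.7 (left), 5–6 at easting≈375693.1 (left) → 0 crossings.
Z-16: 4–5 at easting≈364330.3 (left), 6–7 at easting≈373995.1 (left) → 0 crossings.
Z-10: 4–5 at easting≈355632.8 (left), 5–6 at easting≈363499.1 (left) → 0 crossings.
Z-4: no edge straddles that height → 0 crossings.
Z-13: no edge straddles that height → 0 crossings.
Z-8: 3–4 at easting≈354003.8 (left), 5–1 at easting≈364677.0 (left) → 0 crossings.
All counts are even, so the point lies outside every listed polygon.

none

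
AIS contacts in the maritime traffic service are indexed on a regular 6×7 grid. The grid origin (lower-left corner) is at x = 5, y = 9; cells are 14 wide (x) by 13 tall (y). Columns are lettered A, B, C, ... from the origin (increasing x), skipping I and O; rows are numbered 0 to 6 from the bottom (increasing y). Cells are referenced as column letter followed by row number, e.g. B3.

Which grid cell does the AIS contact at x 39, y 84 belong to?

C5

Column index: ⌊(39 − 5) / 14⌋ = ⌊2.429⌋ = 2 → column C
Row offset from origin: ⌊(84 − 9) / 13⌋ = ⌊5.769⌋ = 5 → row 5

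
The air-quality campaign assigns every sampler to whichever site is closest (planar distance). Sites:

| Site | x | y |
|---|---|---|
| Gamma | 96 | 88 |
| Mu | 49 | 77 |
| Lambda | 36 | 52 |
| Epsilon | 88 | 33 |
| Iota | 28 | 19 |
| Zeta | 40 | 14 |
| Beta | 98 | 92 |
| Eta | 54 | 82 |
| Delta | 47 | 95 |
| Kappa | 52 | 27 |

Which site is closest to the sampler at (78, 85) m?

Gamma

Squared distances to each site:
Gamma: 333.000; Mu: 905.000; Lambda: 2853.000; Epsilon: 2804.000; Iota: 6856.000; Zeta: 6485.000; Beta: 449.000; Eta: 585.000; Delta: 1061.000; Kappa: 4040.000.
Minimum at Gamma.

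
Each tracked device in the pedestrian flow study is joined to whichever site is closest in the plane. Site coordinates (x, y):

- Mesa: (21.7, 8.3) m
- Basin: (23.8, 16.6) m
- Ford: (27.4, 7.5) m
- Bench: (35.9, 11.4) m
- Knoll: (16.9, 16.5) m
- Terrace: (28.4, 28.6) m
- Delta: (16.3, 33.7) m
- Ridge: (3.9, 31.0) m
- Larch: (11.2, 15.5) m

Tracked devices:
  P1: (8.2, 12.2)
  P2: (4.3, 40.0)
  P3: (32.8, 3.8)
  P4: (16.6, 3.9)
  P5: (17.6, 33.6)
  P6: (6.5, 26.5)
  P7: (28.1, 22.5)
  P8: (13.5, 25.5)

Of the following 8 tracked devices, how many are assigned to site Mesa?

1

P1 → Larch
P2 → Ridge
P3 → Ford
P4 → Mesa
P5 → Delta
P6 → Ridge
P7 → Terrace
P8 → Delta
1 of the 8 goes to Mesa.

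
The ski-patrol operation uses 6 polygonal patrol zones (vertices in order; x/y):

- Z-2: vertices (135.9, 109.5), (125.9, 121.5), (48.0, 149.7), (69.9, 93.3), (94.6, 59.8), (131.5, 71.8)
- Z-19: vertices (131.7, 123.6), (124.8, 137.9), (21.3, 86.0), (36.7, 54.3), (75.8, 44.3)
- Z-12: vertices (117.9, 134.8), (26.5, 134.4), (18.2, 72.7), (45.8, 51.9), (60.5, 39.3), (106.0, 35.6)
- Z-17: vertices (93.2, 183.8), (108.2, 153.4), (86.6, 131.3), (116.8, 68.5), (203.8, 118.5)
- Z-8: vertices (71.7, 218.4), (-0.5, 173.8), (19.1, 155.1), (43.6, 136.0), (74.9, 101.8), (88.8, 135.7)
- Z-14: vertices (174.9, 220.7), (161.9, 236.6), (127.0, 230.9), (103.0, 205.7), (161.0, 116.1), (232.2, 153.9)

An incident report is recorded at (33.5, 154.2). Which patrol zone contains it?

Z-8

Cast a ray rightward from (33.5, 154.2). For each polygon, the edges (by vertex number in listed order) whose endpoints lie on opposite sides of y = 154.2, where each meets that height, and whether that is right or left of the point:
Z-2: no edge straddles that height → 0 crossings.
Z-19: no edge straddles that height → 0 crossings.
Z-12: no edge straddles that height → 0 crossings.
Z-17: 1–2 at x≈107.81 (right), 5–1 at x≈143.33 (right) → 2 crossings.
Z-8: 3–4 at x≈20.25 (left), 6–1 at x≈84.97 (right) → 1 crossing.
Z-14: 4–5 at x≈136.34 (right), 6–1 at x≈231.94 (right) → 2 crossings.
Only Z-8 has an odd count, so the point is inside Z-8.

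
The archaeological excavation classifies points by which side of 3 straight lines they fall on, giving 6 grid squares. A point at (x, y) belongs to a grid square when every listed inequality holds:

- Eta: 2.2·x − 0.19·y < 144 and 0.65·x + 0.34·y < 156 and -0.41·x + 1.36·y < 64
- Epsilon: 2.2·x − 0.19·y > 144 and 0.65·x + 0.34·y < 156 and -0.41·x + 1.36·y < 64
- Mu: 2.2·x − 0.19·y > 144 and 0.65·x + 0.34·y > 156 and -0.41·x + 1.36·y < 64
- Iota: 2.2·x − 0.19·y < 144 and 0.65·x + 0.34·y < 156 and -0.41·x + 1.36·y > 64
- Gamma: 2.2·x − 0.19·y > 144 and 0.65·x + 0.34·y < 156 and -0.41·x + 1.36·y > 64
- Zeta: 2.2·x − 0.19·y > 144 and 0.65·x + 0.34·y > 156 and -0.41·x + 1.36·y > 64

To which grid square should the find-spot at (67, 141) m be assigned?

Iota

2.2·67 − 0.19·141 = 120.610, which is < 144
0.65·67 + 0.34·141 = 91.490, which is < 156
-0.41·67 + 1.36·141 = 164.290, which is > 64
This sign pattern matches Iota.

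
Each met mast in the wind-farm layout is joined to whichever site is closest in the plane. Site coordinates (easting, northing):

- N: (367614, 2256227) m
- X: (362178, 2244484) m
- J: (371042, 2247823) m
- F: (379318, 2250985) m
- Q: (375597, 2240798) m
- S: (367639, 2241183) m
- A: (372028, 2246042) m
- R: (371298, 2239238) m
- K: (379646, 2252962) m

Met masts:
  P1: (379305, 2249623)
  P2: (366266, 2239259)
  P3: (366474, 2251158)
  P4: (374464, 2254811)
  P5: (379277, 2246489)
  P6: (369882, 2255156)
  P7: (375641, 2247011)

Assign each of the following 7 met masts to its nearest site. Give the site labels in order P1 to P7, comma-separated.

F, S, N, K, F, N, A

P1 → F (d²=1855213.00)
P2 → S (d²=5586905.00)
P3 → N (d²=26994361.00)
P4 → K (d²=30271925.00)
P5 → F (d²=20215697.00)
P6 → N (d²=6290865.00)
P7 → A (d²=13992730.00)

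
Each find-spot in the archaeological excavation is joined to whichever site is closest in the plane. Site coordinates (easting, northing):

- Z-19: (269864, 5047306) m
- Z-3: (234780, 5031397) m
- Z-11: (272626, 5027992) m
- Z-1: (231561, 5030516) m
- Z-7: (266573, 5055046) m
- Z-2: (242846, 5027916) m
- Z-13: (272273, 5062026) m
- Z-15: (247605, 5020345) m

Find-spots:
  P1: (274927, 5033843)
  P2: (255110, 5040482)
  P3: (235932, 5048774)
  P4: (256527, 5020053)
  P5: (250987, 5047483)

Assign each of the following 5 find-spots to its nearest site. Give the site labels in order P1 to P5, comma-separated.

P1 → Z-11 (d²=39528802.00)
P2 → Z-19 (d²=264247492.00)
P3 → Z-3 (d²=303287233.00)
P4 → Z-15 (d²=79687348.00)
P5 → Z-7 (d²=300122365.00)

Z-11, Z-19, Z-3, Z-15, Z-7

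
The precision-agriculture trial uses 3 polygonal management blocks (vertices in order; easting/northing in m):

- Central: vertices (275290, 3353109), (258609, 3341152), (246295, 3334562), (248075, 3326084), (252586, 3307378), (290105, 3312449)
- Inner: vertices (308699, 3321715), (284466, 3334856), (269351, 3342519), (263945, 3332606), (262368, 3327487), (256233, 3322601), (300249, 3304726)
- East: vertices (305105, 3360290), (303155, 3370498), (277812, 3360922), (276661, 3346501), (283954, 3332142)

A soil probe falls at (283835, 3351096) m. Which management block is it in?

Cast a ray rightward from (283835, 3351096). For each polygon, the edges (by vertex number in listed order) whose endpoints lie on opposite sides of northing = 3351096, where each meets that height, and whether that is right or left of the point:
Central: 1–2 at easting≈272481.7 (left), 6–1 at easting≈276023.5 (left) → 0 crossings.
Inner: no edge straddles that height → 0 crossings.
East: 3–4 at easting≈277027.7 (left), 5–1 at easting≈298196.4 (right) → 1 crossing.
Only East has an odd count, so the point is inside East.

East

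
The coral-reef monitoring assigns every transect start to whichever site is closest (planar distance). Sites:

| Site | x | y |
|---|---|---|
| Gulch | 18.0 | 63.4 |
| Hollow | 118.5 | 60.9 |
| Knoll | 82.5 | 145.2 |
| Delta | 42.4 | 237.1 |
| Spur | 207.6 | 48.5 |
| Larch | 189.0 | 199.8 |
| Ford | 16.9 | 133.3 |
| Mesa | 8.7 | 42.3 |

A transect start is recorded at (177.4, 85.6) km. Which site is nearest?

Spur

Squared distances to each site:
Gulch: 25901.200; Hollow: 4079.300; Knoll: 12558.170; Delta: 41177.250; Spur: 2288.450; Larch: 13176.200; Ford: 28035.540; Mesa: 30334.580.
Minimum at Spur.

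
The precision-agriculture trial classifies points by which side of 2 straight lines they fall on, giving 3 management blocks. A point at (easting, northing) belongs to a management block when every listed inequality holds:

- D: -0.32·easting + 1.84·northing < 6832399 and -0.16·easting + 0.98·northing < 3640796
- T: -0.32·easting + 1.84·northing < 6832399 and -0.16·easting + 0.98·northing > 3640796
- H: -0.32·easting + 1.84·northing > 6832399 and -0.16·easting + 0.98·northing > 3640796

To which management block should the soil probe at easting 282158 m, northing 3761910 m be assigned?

-0.32·282158 + 1.84·3761910 = 6831623.840, which is < 6832399
-0.16·282158 + 0.98·3761910 = 3641526.520, which is > 3640796
This sign pattern matches T.

T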